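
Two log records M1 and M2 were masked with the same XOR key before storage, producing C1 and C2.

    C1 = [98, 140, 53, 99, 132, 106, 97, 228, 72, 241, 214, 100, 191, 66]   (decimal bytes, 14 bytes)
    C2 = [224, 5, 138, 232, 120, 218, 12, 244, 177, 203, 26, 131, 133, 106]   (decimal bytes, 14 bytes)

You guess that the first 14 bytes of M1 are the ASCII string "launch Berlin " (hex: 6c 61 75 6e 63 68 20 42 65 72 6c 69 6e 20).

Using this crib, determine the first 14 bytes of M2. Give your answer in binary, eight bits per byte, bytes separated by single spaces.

11101110 11101000 11001010 11100101 10011111 11011000 01001101 01010010 10011100 01001000 10100000 10001110 01010100 00001000

First, C1 ⊕ C2 = (M1 ⊕ K) ⊕ (M2 ⊕ K) = M1 ⊕ M2, so the key drops out. Then M2 = (M1 ⊕ M2) ⊕ M1 over the first 14 bytes.
byte 0: (62 xor e0) xor 6c = 82 xor 6c = ee
byte 1: (8c xor 05) xor 61 = 89 xor 61 = e8
byte 2: (35 xor 8a) xor 75 = bf xor 75 = ca
byte 3: (63 xor e8) xor 6e = 8b xor 6e = e5
byte 4: (84 xor 78) xor 63 = fc xor 63 = 9f
byte 5: (6a xor da) xor 68 = b0 xor 68 = d8
byte 6: (61 xor 0c) xor 20 = 6d xor 20 = 4d
byte 7: (e4 xor f4) xor 42 = 10 xor 42 = 52
byte 8: (48 xor b1) xor 65 = f9 xor 65 = 9c
byte 9: (f1 xor cb) xor 72 = 3a xor 72 = 48
byte 10: (d6 xor 1a) xor 6c = cc xor 6c = a0
byte 11: (64 xor 83) xor 69 = e7 xor 69 = 8e
byte 12: (bf xor 85) xor 6e = 3a xor 6e = 54
byte 13: (42 xor 6a) xor 20 = 28 xor 20 = 08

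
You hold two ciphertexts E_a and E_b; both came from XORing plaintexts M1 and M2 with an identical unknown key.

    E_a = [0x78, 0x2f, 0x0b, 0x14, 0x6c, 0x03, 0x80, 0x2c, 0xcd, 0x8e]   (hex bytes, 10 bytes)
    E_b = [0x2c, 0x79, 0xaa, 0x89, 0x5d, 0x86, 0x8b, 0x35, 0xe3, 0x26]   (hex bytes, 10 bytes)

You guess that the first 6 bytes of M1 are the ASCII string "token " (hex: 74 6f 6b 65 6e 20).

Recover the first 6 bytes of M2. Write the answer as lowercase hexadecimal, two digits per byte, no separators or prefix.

First, E_a ⊕ E_b = (M1 ⊕ K) ⊕ (M2 ⊕ K) = M1 ⊕ M2, so the key drops out. Then M2 = (M1 ⊕ M2) ⊕ M1 over the first 6 bytes.
byte 0: (78 xor 2c) xor 74 = 54 xor 74 = 20
byte 1: (2f xor 79) xor 6f = 56 xor 6f = 39
byte 2: (0b xor aa) xor 6b = a1 xor 6b = ca
byte 3: (14 xor 89) xor 65 = 9d xor 65 = f8
byte 4: (6c xor 5d) xor 6e = 31 xor 6e = 5f
byte 5: (03 xor 86) xor 20 = 85 xor 20 = a5

2039caf85fa5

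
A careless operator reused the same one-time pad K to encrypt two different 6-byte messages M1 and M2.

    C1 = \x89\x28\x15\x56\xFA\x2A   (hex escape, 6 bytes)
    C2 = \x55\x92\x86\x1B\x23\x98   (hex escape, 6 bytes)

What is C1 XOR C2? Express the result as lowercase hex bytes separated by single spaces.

C1 ⊕ C2 = (M1 ⊕ K) ⊕ (M2 ⊕ K) = M1 ⊕ M2 — the shared key cancels under XOR.
byte 0: 89 ^ 55 = dc
byte 1: 28 ^ 92 = ba
byte 2: 15 ^ 86 = 93
byte 3: 56 ^ 1b = 4d
byte 4: fa ^ 23 = d9
byte 5: 2a ^ 98 = b2

dc ba 93 4d d9 b2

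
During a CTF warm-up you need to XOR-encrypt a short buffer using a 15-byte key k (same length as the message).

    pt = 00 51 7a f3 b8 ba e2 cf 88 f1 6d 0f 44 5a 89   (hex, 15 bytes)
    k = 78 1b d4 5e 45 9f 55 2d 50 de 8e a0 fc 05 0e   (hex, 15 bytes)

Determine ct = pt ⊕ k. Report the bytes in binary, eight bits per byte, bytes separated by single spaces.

XOR is its own inverse, so applying the key byte-wise gives the result directly.
byte 0: 00 ⊕ 78 = 78
byte 1: 51 ⊕ 1b = 4a
byte 2: 7a ⊕ d4 = ae
byte 3: f3 ⊕ 5e = ad
byte 4: b8 ⊕ 45 = fd
byte 5: ba ⊕ 9f = 25
byte 6: e2 ⊕ 55 = b7
byte 7: cf ⊕ 2d = e2
byte 8: 88 ⊕ 50 = d8
byte 9: f1 ⊕ de = 2f
byte 10: 6d ⊕ 8e = e3
byte 11: 0f ⊕ a0 = af
byte 12: 44 ⊕ fc = b8
byte 13: 5a ⊕ 05 = 5f
byte 14: 89 ⊕ 0e = 87

01111000 01001010 10101110 10101101 11111101 00100101 10110111 11100010 11011000 00101111 11100011 10101111 10111000 01011111 10000111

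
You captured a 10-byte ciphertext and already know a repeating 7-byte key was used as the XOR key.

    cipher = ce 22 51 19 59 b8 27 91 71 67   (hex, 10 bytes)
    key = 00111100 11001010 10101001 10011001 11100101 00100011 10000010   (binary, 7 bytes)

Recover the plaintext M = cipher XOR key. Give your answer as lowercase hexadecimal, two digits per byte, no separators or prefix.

f2e8f880bc9ba5adbbce

The 7-byte key repeats, so the effective keystream is 3c ca a9 99 e5 23 82 3c ca a9.
byte 0: 11001110 ⊕ 00111100 = 11110010
byte 1: 00100010 ⊕ 11001010 = 11101000
byte 2: 01010001 ⊕ 10101001 = 11111000
byte 3: 00011001 ⊕ 10011001 = 10000000
byte 4: 01011001 ⊕ 11100101 = 10111100
byte 5: 10111000 ⊕ 00100011 = 10011011
byte 6: 00100111 ⊕ 10000010 = 10100101
byte 7: 10010001 ⊕ 00111100 = 10101101
byte 8: 01110001 ⊕ 11001010 = 10111011
byte 9: 01100111 ⊕ 10101001 = 11001110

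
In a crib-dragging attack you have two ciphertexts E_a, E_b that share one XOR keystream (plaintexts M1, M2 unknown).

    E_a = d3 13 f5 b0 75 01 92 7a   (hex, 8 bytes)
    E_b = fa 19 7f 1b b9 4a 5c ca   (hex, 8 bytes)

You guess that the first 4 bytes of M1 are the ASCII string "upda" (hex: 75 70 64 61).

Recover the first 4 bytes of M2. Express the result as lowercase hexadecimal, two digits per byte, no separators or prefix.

5c7aeeca

First, E_a ⊕ E_b = (M1 ⊕ K) ⊕ (M2 ⊕ K) = M1 ⊕ M2, so the key drops out. Then M2 = (M1 ⊕ M2) ⊕ M1 over the first 4 bytes.
byte 0: (d3 XOR fa) XOR 75 = 29 XOR 75 = 5c
byte 1: (13 XOR 19) XOR 70 = 0a XOR 70 = 7a
byte 2: (f5 XOR 7f) XOR 64 = 8a XOR 64 = ee
byte 3: (b0 XOR 1b) XOR 61 = ab XOR 61 = ca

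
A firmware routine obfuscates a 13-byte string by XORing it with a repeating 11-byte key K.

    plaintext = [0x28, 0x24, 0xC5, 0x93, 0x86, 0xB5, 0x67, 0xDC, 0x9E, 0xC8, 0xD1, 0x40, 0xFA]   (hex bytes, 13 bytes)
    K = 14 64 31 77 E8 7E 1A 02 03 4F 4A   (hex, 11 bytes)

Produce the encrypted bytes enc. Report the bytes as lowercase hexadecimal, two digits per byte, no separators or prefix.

3c40f4e46ecb7dde9d879b549e

The 11-byte key repeats, so the effective keystream is 14 64 31 77 e8 7e 1a 02 03 4f 4a 14 64.
byte 0: 28 ⊕ 14 = 3c
byte 1: 24 ⊕ 64 = 40
byte 2: c5 ⊕ 31 = f4
byte 3: 93 ⊕ 77 = e4
byte 4: 86 ⊕ e8 = 6e
byte 5: b5 ⊕ 7e = cb
byte 6: 67 ⊕ 1a = 7d
byte 7: dc ⊕ 02 = de
byte 8: 9e ⊕ 03 = 9d
byte 9: c8 ⊕ 4f = 87
byte 10: d1 ⊕ 4a = 9b
byte 11: 40 ⊕ 14 = 54
byte 12: fa ⊕ 64 = 9e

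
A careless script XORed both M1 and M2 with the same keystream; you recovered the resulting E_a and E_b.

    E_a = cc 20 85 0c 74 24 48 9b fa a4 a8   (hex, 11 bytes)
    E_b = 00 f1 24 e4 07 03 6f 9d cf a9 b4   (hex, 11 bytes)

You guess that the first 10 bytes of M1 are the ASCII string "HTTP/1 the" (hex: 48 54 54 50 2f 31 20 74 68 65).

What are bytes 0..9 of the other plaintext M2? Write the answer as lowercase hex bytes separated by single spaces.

84 85 f5 b8 5c 16 07 72 5d 68

First, E_a ⊕ E_b = (M1 ⊕ K) ⊕ (M2 ⊕ K) = M1 ⊕ M2, so the key drops out. Then M2 = (M1 ⊕ M2) ⊕ M1 over the first 10 bytes.
byte 0: (cc ⊕ 00) ⊕ 48 = cc ⊕ 48 = 84
byte 1: (20 ⊕ f1) ⊕ 54 = d1 ⊕ 54 = 85
byte 2: (85 ⊕ 24) ⊕ 54 = a1 ⊕ 54 = f5
byte 3: (0c ⊕ e4) ⊕ 50 = e8 ⊕ 50 = b8
byte 4: (74 ⊕ 07) ⊕ 2f = 73 ⊕ 2f = 5c
byte 5: (24 ⊕ 03) ⊕ 31 = 27 ⊕ 31 = 16
byte 6: (48 ⊕ 6f) ⊕ 20 = 27 ⊕ 20 = 07
byte 7: (9b ⊕ 9d) ⊕ 74 = 06 ⊕ 74 = 72
byte 8: (fa ⊕ cf) ⊕ 68 = 35 ⊕ 68 = 5d
byte 9: (a4 ⊕ a9) ⊕ 65 = 0d ⊕ 65 = 68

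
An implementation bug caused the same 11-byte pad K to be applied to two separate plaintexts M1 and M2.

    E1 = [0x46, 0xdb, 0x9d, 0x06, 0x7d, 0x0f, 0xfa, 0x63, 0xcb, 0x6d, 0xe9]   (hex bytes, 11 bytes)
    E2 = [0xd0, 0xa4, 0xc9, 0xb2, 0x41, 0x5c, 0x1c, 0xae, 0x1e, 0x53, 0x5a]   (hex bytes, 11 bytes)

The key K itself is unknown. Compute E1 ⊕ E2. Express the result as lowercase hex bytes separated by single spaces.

96 7f 54 b4 3c 53 e6 cd d5 3e b3

E1 ⊕ E2 = (M1 ⊕ K) ⊕ (M2 ⊕ K) = M1 ⊕ M2 — the shared key cancels under XOR.
46 XOR d0 = 96
db XOR a4 = 7f
9d XOR c9 = 54
06 XOR b2 = b4
7d XOR 41 = 3c
0f XOR 5c = 53
fa XOR 1c = e6
63 XOR ae = cd
cb XOR 1e = d5
6d XOR 53 = 3e
e9 XOR 5a = b3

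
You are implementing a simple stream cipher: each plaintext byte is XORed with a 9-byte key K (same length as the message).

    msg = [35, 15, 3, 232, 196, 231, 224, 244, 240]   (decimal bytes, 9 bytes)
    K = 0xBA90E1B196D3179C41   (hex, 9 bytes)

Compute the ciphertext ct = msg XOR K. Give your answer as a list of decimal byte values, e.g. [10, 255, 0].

[153, 159, 226, 89, 82, 52, 247, 104, 177]

23 ^ ba = 99
0f ^ 90 = 9f
03 ^ e1 = e2
e8 ^ b1 = 59
c4 ^ 96 = 52
e7 ^ d3 = 34
e0 ^ 17 = f7
f4 ^ 9c = 68
f0 ^ 41 = b1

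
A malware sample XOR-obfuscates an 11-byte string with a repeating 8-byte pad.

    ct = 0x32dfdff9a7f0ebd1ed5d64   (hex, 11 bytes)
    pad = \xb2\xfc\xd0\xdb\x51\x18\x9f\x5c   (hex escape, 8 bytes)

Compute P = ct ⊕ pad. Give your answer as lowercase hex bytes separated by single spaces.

80 23 0f 22 f6 e8 74 8d 5f a1 b4

The 8-byte key repeats, so the effective keystream is b2 fc d0 db 51 18 9f 5c b2 fc d0.
byte 0: 32 xor b2 = 80
byte 1: df xor fc = 23
byte 2: df xor d0 = 0f
byte 3: f9 xor db = 22
byte 4: a7 xor 51 = f6
byte 5: f0 xor 18 = e8
byte 6: eb xor 9f = 74
byte 7: d1 xor 5c = 8d
byte 8: ed xor b2 = 5f
byte 9: 5d xor fc = a1
byte 10: 64 xor d0 = b4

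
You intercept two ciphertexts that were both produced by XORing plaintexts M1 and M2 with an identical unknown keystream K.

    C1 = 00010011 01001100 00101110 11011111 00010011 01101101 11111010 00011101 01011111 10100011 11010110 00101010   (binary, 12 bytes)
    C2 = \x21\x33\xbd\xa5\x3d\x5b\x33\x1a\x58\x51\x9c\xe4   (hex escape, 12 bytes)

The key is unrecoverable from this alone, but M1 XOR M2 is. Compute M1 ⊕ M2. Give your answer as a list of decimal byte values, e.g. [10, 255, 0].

[50, 127, 147, 122, 46, 54, 201, 7, 7, 242, 74, 206]

C1 ⊕ C2 = (M1 ⊕ K) ⊕ (M2 ⊕ K) = M1 ⊕ M2 — the shared key cancels under XOR.
13 xor 21 = 32
4c xor 33 = 7f
2e xor bd = 93
df xor a5 = 7a
13 xor 3d = 2e
6d xor 5b = 36
fa xor 33 = c9
1d xor 1a = 07
5f xor 58 = 07
a3 xor 51 = f2
d6 xor 9c = 4a
2a xor e4 = ce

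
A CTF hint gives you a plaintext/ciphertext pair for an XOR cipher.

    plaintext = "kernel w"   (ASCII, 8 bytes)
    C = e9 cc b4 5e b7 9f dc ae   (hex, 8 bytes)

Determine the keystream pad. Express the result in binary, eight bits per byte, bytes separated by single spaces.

Since C = plaintext ⊕ pad, XORing both sides with plaintext gives pad = plaintext ⊕ C.
6b ⊕ e9 = 82
65 ⊕ cc = a9
72 ⊕ b4 = c6
6e ⊕ 5e = 30
65 ⊕ b7 = d2
6c ⊕ 9f = f3
20 ⊕ dc = fc
77 ⊕ ae = d9

10000010 10101001 11000110 00110000 11010010 11110011 11111100 11011001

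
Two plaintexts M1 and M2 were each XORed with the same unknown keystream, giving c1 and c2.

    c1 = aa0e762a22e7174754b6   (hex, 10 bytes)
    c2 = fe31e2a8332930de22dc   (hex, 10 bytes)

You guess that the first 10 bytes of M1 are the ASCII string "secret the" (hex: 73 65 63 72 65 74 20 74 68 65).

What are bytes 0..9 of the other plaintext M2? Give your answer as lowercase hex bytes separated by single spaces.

27 5a f7 f0 74 ba 07 ed 1e 0f

First, c1 ⊕ c2 = (M1 ⊕ K) ⊕ (M2 ⊕ K) = M1 ⊕ M2, so the key drops out. Then M2 = (M1 ⊕ M2) ⊕ M1 over the first 10 bytes.
byte 0: (aa xor fe) xor 73 = 54 xor 73 = 27
byte 1: (0e xor 31) xor 65 = 3f xor 65 = 5a
byte 2: (76 xor e2) xor 63 = 94 xor 63 = f7
byte 3: (2a xor a8) xor 72 = 82 xor 72 = f0
byte 4: (22 xor 33) xor 65 = 11 xor 65 = 74
byte 5: (e7 xor 29) xor 74 = ce xor 74 = ba
byte 6: (17 xor 30) xor 20 = 27 xor 20 = 07
byte 7: (47 xor de) xor 74 = 99 xor 74 = ed
byte 8: (54 xor 22) xor 68 = 76 xor 68 = 1e
byte 9: (b6 xor dc) xor 65 = 6a xor 65 = 0f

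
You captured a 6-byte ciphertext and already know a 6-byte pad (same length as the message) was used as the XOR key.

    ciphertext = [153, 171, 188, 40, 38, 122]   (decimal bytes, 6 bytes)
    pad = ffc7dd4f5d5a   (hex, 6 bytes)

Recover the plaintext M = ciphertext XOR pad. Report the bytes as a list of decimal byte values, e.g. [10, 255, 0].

[102, 108, 97, 103, 123, 32]

XOR is its own inverse, so applying the key byte-wise gives the result directly.
99 XOR ff = 66
ab XOR c7 = 6c
bc XOR dd = 61
28 XOR 4f = 67
26 XOR 5d = 7b
7a XOR 5a = 20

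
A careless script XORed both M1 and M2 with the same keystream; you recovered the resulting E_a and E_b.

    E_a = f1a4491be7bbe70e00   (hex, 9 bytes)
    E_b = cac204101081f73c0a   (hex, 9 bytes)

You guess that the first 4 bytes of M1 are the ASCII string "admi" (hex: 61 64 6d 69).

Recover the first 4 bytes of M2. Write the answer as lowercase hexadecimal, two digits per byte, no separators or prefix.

5a022062

First, E_a ⊕ E_b = (M1 ⊕ K) ⊕ (M2 ⊕ K) = M1 ⊕ M2, so the key drops out. Then M2 = (M1 ⊕ M2) ⊕ M1 over the first 4 bytes.
byte 0: (f1 xor ca) xor 61 = 3b xor 61 = 5a
byte 1: (a4 xor c2) xor 64 = 66 xor 64 = 02
byte 2: (49 xor 04) xor 6d = 4d xor 6d = 20
byte 3: (1b xor 10) xor 69 = 0b xor 69 = 62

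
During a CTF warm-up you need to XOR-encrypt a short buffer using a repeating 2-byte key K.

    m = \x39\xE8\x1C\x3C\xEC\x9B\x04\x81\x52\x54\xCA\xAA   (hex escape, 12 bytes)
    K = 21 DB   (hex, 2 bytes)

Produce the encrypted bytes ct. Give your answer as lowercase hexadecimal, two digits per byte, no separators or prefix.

The 2-byte key repeats, so the effective keystream is 21 db 21 db 21 db 21 db 21 db 21 db.
byte 0: 39 ⊕ 21 = 18
byte 1: e8 ⊕ db = 33
byte 2: 1c ⊕ 21 = 3d
byte 3: 3c ⊕ db = e7
byte 4: ec ⊕ 21 = cd
byte 5: 9b ⊕ db = 40
byte 6: 04 ⊕ 21 = 25
byte 7: 81 ⊕ db = 5a
byte 8: 52 ⊕ 21 = 73
byte 9: 54 ⊕ db = 8f
byte 10: ca ⊕ 21 = eb
byte 11: aa ⊕ db = 71

18333de7cd40255a738feb71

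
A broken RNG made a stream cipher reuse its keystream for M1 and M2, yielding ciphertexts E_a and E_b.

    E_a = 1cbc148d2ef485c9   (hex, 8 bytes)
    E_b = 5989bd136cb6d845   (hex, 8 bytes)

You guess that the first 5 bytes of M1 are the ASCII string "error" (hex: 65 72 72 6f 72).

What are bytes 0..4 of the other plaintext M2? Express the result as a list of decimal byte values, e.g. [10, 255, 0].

First, E_a ⊕ E_b = (M1 ⊕ K) ⊕ (M2 ⊕ K) = M1 ⊕ M2, so the key drops out. Then M2 = (M1 ⊕ M2) ⊕ M1 over the first 5 bytes.
byte 0: (1c ^ 59) ^ 65 = 45 ^ 65 = 20
byte 1: (bc ^ 89) ^ 72 = 35 ^ 72 = 47
byte 2: (14 ^ bd) ^ 72 = a9 ^ 72 = db
byte 3: (8d ^ 13) ^ 6f = 9e ^ 6f = f1
byte 4: (2e ^ 6c) ^ 72 = 42 ^ 72 = 30

[32, 71, 219, 241, 48]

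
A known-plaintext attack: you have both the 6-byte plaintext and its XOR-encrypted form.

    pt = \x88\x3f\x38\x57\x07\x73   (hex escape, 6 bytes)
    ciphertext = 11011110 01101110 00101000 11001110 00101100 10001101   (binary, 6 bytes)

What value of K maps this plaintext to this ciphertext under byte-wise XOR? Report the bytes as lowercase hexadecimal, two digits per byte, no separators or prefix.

Since ciphertext = pt ⊕ K, XORing both sides with pt gives K = pt ⊕ ciphertext.
byte 0: 136 XOR 222 =  86
byte 1:  63 XOR 110 =  81
byte 2:  56 XOR  40 =  16
byte 3:  87 XOR 206 = 153
byte 4:   7 XOR  44 =  43
byte 5: 115 XOR 141 = 254

565110992bfe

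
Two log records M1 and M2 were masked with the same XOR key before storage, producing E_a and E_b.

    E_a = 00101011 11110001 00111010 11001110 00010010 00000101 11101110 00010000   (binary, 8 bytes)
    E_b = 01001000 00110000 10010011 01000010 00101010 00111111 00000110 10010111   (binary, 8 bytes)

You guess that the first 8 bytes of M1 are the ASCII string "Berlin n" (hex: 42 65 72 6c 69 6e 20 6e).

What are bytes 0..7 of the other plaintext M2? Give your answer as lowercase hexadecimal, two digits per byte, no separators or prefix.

21a4dbe05154c8e9

First, E_a ⊕ E_b = (M1 ⊕ K) ⊕ (M2 ⊕ K) = M1 ⊕ M2, so the key drops out. Then M2 = (M1 ⊕ M2) ⊕ M1 over the first 8 bytes.
byte 0: (2b ⊕ 48) ⊕ 42 = 63 ⊕ 42 = 21
byte 1: (f1 ⊕ 30) ⊕ 65 = c1 ⊕ 65 = a4
byte 2: (3a ⊕ 93) ⊕ 72 = a9 ⊕ 72 = db
byte 3: (ce ⊕ 42) ⊕ 6c = 8c ⊕ 6c = e0
byte 4: (12 ⊕ 2a) ⊕ 69 = 38 ⊕ 69 = 51
byte 5: (05 ⊕ 3f) ⊕ 6e = 3a ⊕ 6e = 54
byte 6: (ee ⊕ 06) ⊕ 20 = e8 ⊕ 20 = c8
byte 7: (10 ⊕ 97) ⊕ 6e = 87 ⊕ 6e = e9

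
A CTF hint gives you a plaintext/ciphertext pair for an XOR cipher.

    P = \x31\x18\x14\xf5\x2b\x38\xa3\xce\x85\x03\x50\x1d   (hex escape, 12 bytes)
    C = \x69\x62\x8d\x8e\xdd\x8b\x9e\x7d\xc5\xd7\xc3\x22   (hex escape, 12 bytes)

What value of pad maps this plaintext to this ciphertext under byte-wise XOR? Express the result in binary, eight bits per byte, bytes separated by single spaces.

01011000 01111010 10011001 01111011 11110110 10110011 00111101 10110011 01000000 11010100 10010011 00111111

Since C = P ⊕ pad, XORing both sides with P gives pad = P ⊕ C.
00110001 ⊕ 01101001 = 01011000
00011000 ⊕ 01100010 = 01111010
00010100 ⊕ 10001101 = 10011001
11110101 ⊕ 10001110 = 01111011
00101011 ⊕ 11011101 = 11110110
00111000 ⊕ 10001011 = 10110011
10100011 ⊕ 10011110 = 00111101
11001110 ⊕ 01111101 = 10110011
10000101 ⊕ 11000101 = 01000000
00000011 ⊕ 11010111 = 11010100
01010000 ⊕ 11000011 = 10010011
00011101 ⊕ 00100010 = 00111111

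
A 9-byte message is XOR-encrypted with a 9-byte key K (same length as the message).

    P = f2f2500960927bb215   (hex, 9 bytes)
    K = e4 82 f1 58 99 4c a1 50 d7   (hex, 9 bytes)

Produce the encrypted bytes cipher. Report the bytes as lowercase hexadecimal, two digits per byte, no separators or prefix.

XOR is its own inverse, so applying the key byte-wise gives the result directly.
byte 0: 11110010 xor 11100100 = 00010110
byte 1: 11110010 xor 10000010 = 01110000
byte 2: 01010000 xor 11110001 = 10100001
byte 3: 00001001 xor 01011000 = 01010001
byte 4: 01100000 xor 10011001 = 11111001
byte 5: 10010010 xor 01001100 = 11011110
byte 6: 01111011 xor 10100001 = 11011010
byte 7: 10110010 xor 01010000 = 11100010
byte 8: 00010101 xor 11010111 = 11000010

1670a151f9dedae2c2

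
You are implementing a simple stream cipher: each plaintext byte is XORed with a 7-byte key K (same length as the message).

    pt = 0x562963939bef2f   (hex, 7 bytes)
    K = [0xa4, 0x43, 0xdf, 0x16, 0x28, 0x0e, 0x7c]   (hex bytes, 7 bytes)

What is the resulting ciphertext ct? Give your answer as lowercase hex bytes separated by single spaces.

XOR is its own inverse, so applying the key byte-wise gives the result directly.
byte 0: 56 XOR a4 = f2
byte 1: 29 XOR 43 = 6a
byte 2: 63 XOR df = bc
byte 3: 93 XOR 16 = 85
byte 4: 9b XOR 28 = b3
byte 5: ef XOR 0e = e1
byte 6: 2f XOR 7c = 53

f2 6a bc 85 b3 e1 53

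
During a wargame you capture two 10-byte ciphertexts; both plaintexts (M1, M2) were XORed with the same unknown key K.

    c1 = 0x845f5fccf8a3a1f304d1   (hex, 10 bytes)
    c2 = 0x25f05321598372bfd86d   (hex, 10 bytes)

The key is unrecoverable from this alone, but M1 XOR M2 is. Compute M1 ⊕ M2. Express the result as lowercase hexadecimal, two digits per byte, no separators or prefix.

c1 ⊕ c2 = (M1 ⊕ K) ⊕ (M2 ⊕ K) = M1 ⊕ M2 — the shared key cancels under XOR.
84 ⊕ 25 = a1
5f ⊕ f0 = af
5f ⊕ 53 = 0c
cc ⊕ 21 = ed
f8 ⊕ 59 = a1
a3 ⊕ 83 = 20
a1 ⊕ 72 = d3
f3 ⊕ bf = 4c
04 ⊕ d8 = dc
d1 ⊕ 6d = bc

a1af0ceda120d34cdcbc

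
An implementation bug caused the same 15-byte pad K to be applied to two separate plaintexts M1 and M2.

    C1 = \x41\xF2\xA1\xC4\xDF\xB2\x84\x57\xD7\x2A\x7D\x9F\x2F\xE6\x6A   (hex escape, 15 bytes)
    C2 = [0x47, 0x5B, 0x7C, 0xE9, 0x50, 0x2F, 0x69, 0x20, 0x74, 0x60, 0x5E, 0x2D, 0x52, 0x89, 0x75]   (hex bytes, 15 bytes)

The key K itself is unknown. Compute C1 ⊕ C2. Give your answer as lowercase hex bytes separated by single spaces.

C1 ⊕ C2 = (M1 ⊕ K) ⊕ (M2 ⊕ K) = M1 ⊕ M2 — the shared key cancels under XOR.
byte 0: 41 xor 47 = 06
byte 1: f2 xor 5b = a9
byte 2: a1 xor 7c = dd
byte 3: c4 xor e9 = 2d
byte 4: df xor 50 = 8f
byte 5: b2 xor 2f = 9d
byte 6: 84 xor 69 = ed
byte 7: 57 xor 20 = 77
byte 8: d7 xor 74 = a3
byte 9: 2a xor 60 = 4a
byte 10: 7d xor 5e = 23
byte 11: 9f xor 2d = b2
byte 12: 2f xor 52 = 7d
byte 13: e6 xor 89 = 6f
byte 14: 6a xor 75 = 1f

06 a9 dd 2d 8f 9d ed 77 a3 4a 23 b2 7d 6f 1f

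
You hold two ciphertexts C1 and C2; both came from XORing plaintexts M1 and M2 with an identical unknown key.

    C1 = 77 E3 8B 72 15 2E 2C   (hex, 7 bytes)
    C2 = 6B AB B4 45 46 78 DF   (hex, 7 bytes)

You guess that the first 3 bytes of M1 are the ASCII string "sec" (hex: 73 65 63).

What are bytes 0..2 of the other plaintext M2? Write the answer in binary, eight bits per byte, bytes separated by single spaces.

01101111 00101101 01011100

First, C1 ⊕ C2 = (M1 ⊕ K) ⊕ (M2 ⊕ K) = M1 ⊕ M2, so the key drops out. Then M2 = (M1 ⊕ M2) ⊕ M1 over the first 3 bytes.
byte 0: (77 xor 6b) xor 73 = 1c xor 73 = 6f
byte 1: (e3 xor ab) xor 65 = 48 xor 65 = 2d
byte 2: (8b xor b4) xor 63 = 3f xor 63 = 5c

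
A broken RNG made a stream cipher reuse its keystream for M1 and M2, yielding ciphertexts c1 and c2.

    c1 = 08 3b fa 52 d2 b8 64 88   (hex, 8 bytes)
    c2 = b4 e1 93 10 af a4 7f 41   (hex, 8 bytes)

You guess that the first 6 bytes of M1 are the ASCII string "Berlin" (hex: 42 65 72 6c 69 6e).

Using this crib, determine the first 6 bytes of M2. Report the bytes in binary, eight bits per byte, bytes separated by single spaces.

11111110 10111111 00011011 00101110 00010100 01110010

First, c1 ⊕ c2 = (M1 ⊕ K) ⊕ (M2 ⊕ K) = M1 ⊕ M2, so the key drops out. Then M2 = (M1 ⊕ M2) ⊕ M1 over the first 6 bytes.
byte 0: (08 ⊕ b4) ⊕ 42 = bc ⊕ 42 = fe
byte 1: (3b ⊕ e1) ⊕ 65 = da ⊕ 65 = bf
byte 2: (fa ⊕ 93) ⊕ 72 = 69 ⊕ 72 = 1b
byte 3: (52 ⊕ 10) ⊕ 6c = 42 ⊕ 6c = 2e
byte 4: (d2 ⊕ af) ⊕ 69 = 7d ⊕ 69 = 14
byte 5: (b8 ⊕ a4) ⊕ 6e = 1c ⊕ 6e = 72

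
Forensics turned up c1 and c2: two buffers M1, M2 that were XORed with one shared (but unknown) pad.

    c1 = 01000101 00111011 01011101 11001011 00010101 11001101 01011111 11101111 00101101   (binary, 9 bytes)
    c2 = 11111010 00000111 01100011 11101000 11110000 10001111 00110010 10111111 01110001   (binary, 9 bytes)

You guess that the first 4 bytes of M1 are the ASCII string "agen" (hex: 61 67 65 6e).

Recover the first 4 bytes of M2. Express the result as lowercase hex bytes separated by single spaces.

First, c1 ⊕ c2 = (M1 ⊕ K) ⊕ (M2 ⊕ K) = M1 ⊕ M2, so the key drops out. Then M2 = (M1 ⊕ M2) ⊕ M1 over the first 4 bytes.
byte 0: (45 XOR fa) XOR 61 = bf XOR 61 = de
byte 1: (3b XOR 07) XOR 67 = 3c XOR 67 = 5b
byte 2: (5d XOR 63) XOR 65 = 3e XOR 65 = 5b
byte 3: (cb XOR e8) XOR 6e = 23 XOR 6e = 4d

de 5b 5b 4d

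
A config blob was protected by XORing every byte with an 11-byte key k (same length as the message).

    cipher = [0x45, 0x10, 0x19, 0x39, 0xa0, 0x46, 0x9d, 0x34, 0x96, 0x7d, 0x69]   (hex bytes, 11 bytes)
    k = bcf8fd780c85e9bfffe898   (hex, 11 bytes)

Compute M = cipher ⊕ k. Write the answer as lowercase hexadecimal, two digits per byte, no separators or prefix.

f9e8e441acc3748b6995f1

byte 0:  69 ⊕ 188 = 249
byte 1:  16 ⊕ 248 = 232
byte 2:  25 ⊕ 253 = 228
byte 3:  57 ⊕ 120 =  65
byte 4: 160 ⊕  12 = 172
byte 5:  70 ⊕ 133 = 195
byte 6: 157 ⊕ 233 = 116
byte 7:  52 ⊕ 191 = 139
byte 8: 150 ⊕ 255 = 105
byte 9: 125 ⊕ 232 = 149
byte 10: 105 ⊕ 152 = 241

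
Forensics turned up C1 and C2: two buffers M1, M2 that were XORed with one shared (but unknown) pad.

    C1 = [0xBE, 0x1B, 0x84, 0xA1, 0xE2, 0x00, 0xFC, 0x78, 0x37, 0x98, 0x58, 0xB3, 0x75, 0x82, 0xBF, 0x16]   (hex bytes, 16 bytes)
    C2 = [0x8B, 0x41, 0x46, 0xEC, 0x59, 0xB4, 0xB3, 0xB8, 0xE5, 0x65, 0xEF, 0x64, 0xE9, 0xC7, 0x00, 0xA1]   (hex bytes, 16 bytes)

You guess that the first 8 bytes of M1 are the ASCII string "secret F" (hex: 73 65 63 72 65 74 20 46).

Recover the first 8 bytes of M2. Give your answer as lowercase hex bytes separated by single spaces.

46 3f a1 3f de c0 6f 86

First, C1 ⊕ C2 = (M1 ⊕ K) ⊕ (M2 ⊕ K) = M1 ⊕ M2, so the key drops out. Then M2 = (M1 ⊕ M2) ⊕ M1 over the first 8 bytes.
byte 0: (be ⊕ 8b) ⊕ 73 = 35 ⊕ 73 = 46
byte 1: (1b ⊕ 41) ⊕ 65 = 5a ⊕ 65 = 3f
byte 2: (84 ⊕ 46) ⊕ 63 = c2 ⊕ 63 = a1
byte 3: (a1 ⊕ ec) ⊕ 72 = 4d ⊕ 72 = 3f
byte 4: (e2 ⊕ 59) ⊕ 65 = bb ⊕ 65 = de
byte 5: (00 ⊕ b4) ⊕ 74 = b4 ⊕ 74 = c0
byte 6: (fc ⊕ b3) ⊕ 20 = 4f ⊕ 20 = 6f
byte 7: (78 ⊕ b8) ⊕ 46 = c0 ⊕ 46 = 86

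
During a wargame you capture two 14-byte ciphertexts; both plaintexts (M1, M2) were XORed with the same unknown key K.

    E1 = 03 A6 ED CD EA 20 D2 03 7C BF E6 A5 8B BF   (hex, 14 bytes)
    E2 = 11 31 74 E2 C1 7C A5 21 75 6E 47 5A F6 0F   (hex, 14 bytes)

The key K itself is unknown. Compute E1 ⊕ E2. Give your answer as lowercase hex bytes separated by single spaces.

12 97 99 2f 2b 5c 77 22 09 d1 a1 ff 7d b0

E1 ⊕ E2 = (M1 ⊕ K) ⊕ (M2 ⊕ K) = M1 ⊕ M2 — the shared key cancels under XOR.
03 xor 11 = 12
a6 xor 31 = 97
ed xor 74 = 99
cd xor e2 = 2f
ea xor c1 = 2b
20 xor 7c = 5c
d2 xor a5 = 77
03 xor 21 = 22
7c xor 75 = 09
bf xor 6e = d1
e6 xor 47 = a1
a5 xor 5a = ff
8b xor f6 = 7d
bf xor 0f = b0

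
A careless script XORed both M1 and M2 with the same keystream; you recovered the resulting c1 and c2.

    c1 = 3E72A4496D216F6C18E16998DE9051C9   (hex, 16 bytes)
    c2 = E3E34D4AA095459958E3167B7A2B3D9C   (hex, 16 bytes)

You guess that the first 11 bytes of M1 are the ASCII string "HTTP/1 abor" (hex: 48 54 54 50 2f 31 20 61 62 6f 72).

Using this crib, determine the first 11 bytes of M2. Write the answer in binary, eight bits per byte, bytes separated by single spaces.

First, c1 ⊕ c2 = (M1 ⊕ K) ⊕ (M2 ⊕ K) = M1 ⊕ M2, so the key drops out. Then M2 = (M1 ⊕ M2) ⊕ M1 over the first 11 bytes.
byte 0: (3e XOR e3) XOR 48 = dd XOR 48 = 95
byte 1: (72 XOR e3) XOR 54 = 91 XOR 54 = c5
byte 2: (a4 XOR 4d) XOR 54 = e9 XOR 54 = bd
byte 3: (49 XOR 4a) XOR 50 = 03 XOR 50 = 53
byte 4: (6d XOR a0) XOR 2f = cd XOR 2f = e2
byte 5: (21 XOR 95) XOR 31 = b4 XOR 31 = 85
byte 6: (6f XOR 45) XOR 20 = 2a XOR 20 = 0a
byte 7: (6c XOR 99) XOR 61 = f5 XOR 61 = 94
byte 8: (18 XOR 58) XOR 62 = 40 XOR 62 = 22
byte 9: (e1 XOR e3) XOR 6f = 02 XOR 6f = 6d
byte 10: (69 XOR 16) XOR 72 = 7f XOR 72 = 0d

10010101 11000101 10111101 01010011 11100010 10000101 00001010 10010100 00100010 01101101 00001101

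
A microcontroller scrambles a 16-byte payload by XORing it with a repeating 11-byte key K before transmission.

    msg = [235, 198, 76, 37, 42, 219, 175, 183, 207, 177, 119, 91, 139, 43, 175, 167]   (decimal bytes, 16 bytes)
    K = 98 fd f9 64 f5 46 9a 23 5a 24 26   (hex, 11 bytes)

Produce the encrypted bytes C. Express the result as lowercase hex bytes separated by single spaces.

73 3b b5 41 df 9d 35 94 95 95 51 c3 76 d2 cb 52

The 11-byte key repeats, so the effective keystream is 98 fd f9 64 f5 46 9a 23 5a 24 26 98 fd f9 64 f5.
byte 0: 11101011 XOR 10011000 = 01110011
byte 1: 11000110 XOR 11111101 = 00111011
byte 2: 01001100 XOR 11111001 = 10110101
byte 3: 00100101 XOR 01100100 = 01000001
byte 4: 00101010 XOR 11110101 = 11011111
byte 5: 11011011 XOR 01000110 = 10011101
byte 6: 10101111 XOR 10011010 = 00110101
byte 7: 10110111 XOR 00100011 = 10010100
byte 8: 11001111 XOR 01011010 = 10010101
byte 9: 10110001 XOR 00100100 = 10010101
byte 10: 01110111 XOR 00100110 = 01010001
byte 11: 01011011 XOR 10011000 = 11000011
byte 12: 10001011 XOR 11111101 = 01110110
byte 13: 00101011 XOR 11111001 = 11010010
byte 14: 10101111 XOR 01100100 = 11001011
byte 15: 10100111 XOR 11110101 = 01010010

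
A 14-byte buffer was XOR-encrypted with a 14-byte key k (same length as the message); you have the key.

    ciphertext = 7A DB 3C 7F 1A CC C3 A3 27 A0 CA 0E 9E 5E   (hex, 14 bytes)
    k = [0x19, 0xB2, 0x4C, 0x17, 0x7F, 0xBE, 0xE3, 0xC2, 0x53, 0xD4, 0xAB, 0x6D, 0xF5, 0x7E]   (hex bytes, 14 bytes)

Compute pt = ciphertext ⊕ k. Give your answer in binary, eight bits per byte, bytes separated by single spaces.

01100011 01101001 01110000 01101000 01100101 01110010 00100000 01100001 01110100 01110100 01100001 01100011 01101011 00100000

01111010 XOR 00011001 = 01100011
11011011 XOR 10110010 = 01101001
00111100 XOR 01001100 = 01110000
01111111 XOR 00010111 = 01101000
00011010 XOR 01111111 = 01100101
11001100 XOR 10111110 = 01110010
11000011 XOR 11100011 = 00100000
10100011 XOR 11000010 = 01100001
00100111 XOR 01010011 = 01110100
10100000 XOR 11010100 = 01110100
11001010 XOR 10101011 = 01100001
00001110 XOR 01101101 = 01100011
10011110 XOR 11110101 = 01101011
01011110 XOR 01111110 = 00100000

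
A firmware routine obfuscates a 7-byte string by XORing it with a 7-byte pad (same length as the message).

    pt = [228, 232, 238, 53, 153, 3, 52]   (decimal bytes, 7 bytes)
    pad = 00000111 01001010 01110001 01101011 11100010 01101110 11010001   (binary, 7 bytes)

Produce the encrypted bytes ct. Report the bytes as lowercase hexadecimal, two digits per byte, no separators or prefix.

e3a29f5e7b6de5

byte 0: e4 xor 07 = e3
byte 1: e8 xor 4a = a2
byte 2: ee xor 71 = 9f
byte 3: 35 xor 6b = 5e
byte 4: 99 xor e2 = 7b
byte 5: 03 xor 6e = 6d
byte 6: 34 xor d1 = e5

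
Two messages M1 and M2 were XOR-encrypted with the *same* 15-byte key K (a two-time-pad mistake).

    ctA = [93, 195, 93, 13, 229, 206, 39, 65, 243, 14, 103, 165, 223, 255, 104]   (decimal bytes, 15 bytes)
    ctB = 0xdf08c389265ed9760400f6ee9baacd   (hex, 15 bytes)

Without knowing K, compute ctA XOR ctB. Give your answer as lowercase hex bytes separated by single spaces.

82 cb 9e 84 c3 90 fe 37 f7 0e 91 4b 44 55 a5

ctA ⊕ ctB = (M1 ⊕ K) ⊕ (M2 ⊕ K) = M1 ⊕ M2 — the shared key cancels under XOR.
5d XOR df = 82
c3 XOR 08 = cb
5d XOR c3 = 9e
0d XOR 89 = 84
e5 XOR 26 = c3
ce XOR 5e = 90
27 XOR d9 = fe
41 XOR 76 = 37
f3 XOR 04 = f7
0e XOR 00 = 0e
67 XOR f6 = 91
a5 XOR ee = 4b
df XOR 9b = 44
ff XOR aa = 55
68 XOR cd = a5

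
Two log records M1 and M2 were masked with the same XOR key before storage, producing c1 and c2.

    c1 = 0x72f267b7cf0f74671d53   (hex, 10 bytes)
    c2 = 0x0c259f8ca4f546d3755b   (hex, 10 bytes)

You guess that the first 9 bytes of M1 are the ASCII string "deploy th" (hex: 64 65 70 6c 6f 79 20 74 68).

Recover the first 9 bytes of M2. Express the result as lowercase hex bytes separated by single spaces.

First, c1 ⊕ c2 = (M1 ⊕ K) ⊕ (M2 ⊕ K) = M1 ⊕ M2, so the key drops out. Then M2 = (M1 ⊕ M2) ⊕ M1 over the first 9 bytes.
byte 0: (72 XOR 0c) XOR 64 = 7e XOR 64 = 1a
byte 1: (f2 XOR 25) XOR 65 = d7 XOR 65 = b2
byte 2: (67 XOR 9f) XOR 70 = f8 XOR 70 = 88
byte 3: (b7 XOR 8c) XOR 6c = 3b XOR 6c = 57
byte 4: (cf XOR a4) XOR 6f = 6b XOR 6f = 04
byte 5: (0f XOR f5) XOR 79 = fa XOR 79 = 83
byte 6: (74 XOR 46) XOR 20 = 32 XOR 20 = 12
byte 7: (67 XOR d3) XOR 74 = b4 XOR 74 = c0
byte 8: (1d XOR 75) XOR 68 = 68 XOR 68 = 00

1a b2 88 57 04 83 12 c0 00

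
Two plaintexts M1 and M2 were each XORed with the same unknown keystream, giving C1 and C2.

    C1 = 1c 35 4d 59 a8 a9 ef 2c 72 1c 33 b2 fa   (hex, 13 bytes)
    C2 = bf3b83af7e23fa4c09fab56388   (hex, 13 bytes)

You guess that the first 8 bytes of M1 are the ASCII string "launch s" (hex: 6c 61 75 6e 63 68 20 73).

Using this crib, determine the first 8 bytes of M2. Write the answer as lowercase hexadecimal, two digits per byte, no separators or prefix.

First, C1 ⊕ C2 = (M1 ⊕ K) ⊕ (M2 ⊕ K) = M1 ⊕ M2, so the key drops out. Then M2 = (M1 ⊕ M2) ⊕ M1 over the first 8 bytes.
byte 0: (1c XOR bf) XOR 6c = a3 XOR 6c = cf
byte 1: (35 XOR 3b) XOR 61 = 0e XOR 61 = 6f
byte 2: (4d XOR 83) XOR 75 = ce XOR 75 = bb
byte 3: (59 XOR af) XOR 6e = f6 XOR 6e = 98
byte 4: (a8 XOR 7e) XOR 63 = d6 XOR 63 = b5
byte 5: (a9 XOR 23) XOR 68 = 8a XOR 68 = e2
byte 6: (ef XOR fa) XOR 20 = 15 XOR 20 = 35
byte 7: (2c XOR 4c) XOR 73 = 60 XOR 73 = 13

cf6fbb98b5e23513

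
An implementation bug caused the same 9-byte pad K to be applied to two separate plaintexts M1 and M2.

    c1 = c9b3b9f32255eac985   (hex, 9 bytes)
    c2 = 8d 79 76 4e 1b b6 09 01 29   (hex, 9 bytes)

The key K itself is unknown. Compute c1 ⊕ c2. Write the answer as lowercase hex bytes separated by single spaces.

c1 ⊕ c2 = (M1 ⊕ K) ⊕ (M2 ⊕ K) = M1 ⊕ M2 — the shared key cancels under XOR.
c9 XOR 8d = 44
b3 XOR 79 = ca
b9 XOR 76 = cf
f3 XOR 4e = bd
22 XOR 1b = 39
55 XOR b6 = e3
ea XOR 09 = e3
c9 XOR 01 = c8
85 XOR 29 = ac

44 ca cf bd 39 e3 e3 c8 ac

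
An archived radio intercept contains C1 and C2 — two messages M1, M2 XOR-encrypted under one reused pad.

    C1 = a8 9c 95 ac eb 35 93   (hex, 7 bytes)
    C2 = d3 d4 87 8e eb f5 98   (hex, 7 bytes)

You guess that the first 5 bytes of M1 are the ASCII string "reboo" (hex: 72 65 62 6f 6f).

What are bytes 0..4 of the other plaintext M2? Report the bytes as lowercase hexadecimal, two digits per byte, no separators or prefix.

First, C1 ⊕ C2 = (M1 ⊕ K) ⊕ (M2 ⊕ K) = M1 ⊕ M2, so the key drops out. Then M2 = (M1 ⊕ M2) ⊕ M1 over the first 5 bytes.
byte 0: (a8 XOR d3) XOR 72 = 7b XOR 72 = 09
byte 1: (9c XOR d4) XOR 65 = 48 XOR 65 = 2d
byte 2: (95 XOR 87) XOR 62 = 12 XOR 62 = 70
byte 3: (ac XOR 8e) XOR 6f = 22 XOR 6f = 4d
byte 4: (eb XOR eb) XOR 6f = 00 XOR 6f = 6f

092d704d6f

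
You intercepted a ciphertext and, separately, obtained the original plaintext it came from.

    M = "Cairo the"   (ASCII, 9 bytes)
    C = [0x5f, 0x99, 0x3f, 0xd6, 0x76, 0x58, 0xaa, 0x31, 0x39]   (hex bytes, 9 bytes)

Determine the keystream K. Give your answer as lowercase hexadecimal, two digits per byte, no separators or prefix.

1cf856a41978de595c

Since C = M ⊕ K, XORing both sides with M gives K = M ⊕ C.
01000011 ^ 01011111 = 00011100
01100001 ^ 10011001 = 11111000
01101001 ^ 00111111 = 01010110
01110010 ^ 11010110 = 10100100
01101111 ^ 01110110 = 00011001
00100000 ^ 01011000 = 01111000
01110100 ^ 10101010 = 11011110
01101000 ^ 00110001 = 01011001
01100101 ^ 00111001 = 01011100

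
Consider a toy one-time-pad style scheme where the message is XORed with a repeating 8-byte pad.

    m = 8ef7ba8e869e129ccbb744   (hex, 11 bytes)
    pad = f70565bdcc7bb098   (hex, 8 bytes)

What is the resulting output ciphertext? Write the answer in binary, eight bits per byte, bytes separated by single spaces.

01111001 11110010 11011111 00110011 01001010 11100101 10100010 00000100 00111100 10110010 00100001

The 8-byte key repeats, so the effective keystream is f7 05 65 bd cc 7b b0 98 f7 05 65.
byte 0: 8e xor f7 = 79
byte 1: f7 xor 05 = f2
byte 2: ba xor 65 = df
byte 3: 8e xor bd = 33
byte 4: 86 xor cc = 4a
byte 5: 9e xor 7b = e5
byte 6: 12 xor b0 = a2
byte 7: 9c xor 98 = 04
byte 8: cb xor f7 = 3c
byte 9: b7 xor 05 = b2
byte 10: 44 xor 65 = 21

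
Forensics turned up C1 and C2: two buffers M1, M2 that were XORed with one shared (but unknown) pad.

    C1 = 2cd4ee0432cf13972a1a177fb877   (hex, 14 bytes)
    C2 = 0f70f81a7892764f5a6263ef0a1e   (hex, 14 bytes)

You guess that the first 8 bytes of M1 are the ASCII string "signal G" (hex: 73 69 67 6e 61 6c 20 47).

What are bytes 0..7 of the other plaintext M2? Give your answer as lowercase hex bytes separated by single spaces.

50 cd 71 70 2b 31 45 9f

First, C1 ⊕ C2 = (M1 ⊕ K) ⊕ (M2 ⊕ K) = M1 ⊕ M2, so the key drops out. Then M2 = (M1 ⊕ M2) ⊕ M1 over the first 8 bytes.
byte 0: (2c ⊕ 0f) ⊕ 73 = 23 ⊕ 73 = 50
byte 1: (d4 ⊕ 70) ⊕ 69 = a4 ⊕ 69 = cd
byte 2: (ee ⊕ f8) ⊕ 67 = 16 ⊕ 67 = 71
byte 3: (04 ⊕ 1a) ⊕ 6e = 1e ⊕ 6e = 70
byte 4: (32 ⊕ 78) ⊕ 61 = 4a ⊕ 61 = 2b
byte 5: (cf ⊕ 92) ⊕ 6c = 5d ⊕ 6c = 31
byte 6: (13 ⊕ 76) ⊕ 20 = 65 ⊕ 20 = 45
byte 7: (97 ⊕ 4f) ⊕ 47 = d8 ⊕ 47 = 9f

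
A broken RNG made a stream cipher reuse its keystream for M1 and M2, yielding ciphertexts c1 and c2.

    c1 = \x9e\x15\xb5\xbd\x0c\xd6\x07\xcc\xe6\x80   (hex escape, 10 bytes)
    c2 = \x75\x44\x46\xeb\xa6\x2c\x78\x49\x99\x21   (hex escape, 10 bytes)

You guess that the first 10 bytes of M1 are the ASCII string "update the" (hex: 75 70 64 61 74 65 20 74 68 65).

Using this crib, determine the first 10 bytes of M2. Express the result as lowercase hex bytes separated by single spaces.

First, c1 ⊕ c2 = (M1 ⊕ K) ⊕ (M2 ⊕ K) = M1 ⊕ M2, so the key drops out. Then M2 = (M1 ⊕ M2) ⊕ M1 over the first 10 bytes.
byte 0: (9e xor 75) xor 75 = eb xor 75 = 9e
byte 1: (15 xor 44) xor 70 = 51 xor 70 = 21
byte 2: (b5 xor 46) xor 64 = f3 xor 64 = 97
byte 3: (bd xor eb) xor 61 = 56 xor 61 = 37
byte 4: (0c xor a6) xor 74 = aa xor 74 = de
byte 5: (d6 xor 2c) xor 65 = fa xor 65 = 9f
byte 6: (07 xor 78) xor 20 = 7f xor 20 = 5f
byte 7: (cc xor 49) xor 74 = 85 xor 74 = f1
byte 8: (e6 xor 99) xor 68 = 7f xor 68 = 17
byte 9: (80 xor 21) xor 65 = a1 xor 65 = c4

9e 21 97 37 de 9f 5f f1 17 c4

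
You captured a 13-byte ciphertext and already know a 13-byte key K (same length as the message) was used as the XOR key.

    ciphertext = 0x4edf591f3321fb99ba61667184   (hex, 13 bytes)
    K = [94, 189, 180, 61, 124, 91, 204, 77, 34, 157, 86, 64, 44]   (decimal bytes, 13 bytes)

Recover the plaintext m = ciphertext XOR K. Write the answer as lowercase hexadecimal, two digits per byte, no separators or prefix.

XOR is its own inverse, so applying the key byte-wise gives the result directly.
byte 0: 01001110 XOR 01011110 = 00010000
byte 1: 11011111 XOR 10111101 = 01100010
byte 2: 01011001 XOR 10110100 = 11101101
byte 3: 00011111 XOR 00111101 = 00100010
byte 4: 00110011 XOR 01111100 = 01001111
byte 5: 00100001 XOR 01011011 = 01111010
byte 6: 11111011 XOR 11001100 = 00110111
byte 7: 10011001 XOR 01001101 = 11010100
byte 8: 10111010 XOR 00100010 = 10011000
byte 9: 01100001 XOR 10011101 = 11111100
byte 10: 01100110 XOR 01010110 = 00110000
byte 11: 01110001 XOR 01000000 = 00110001
byte 12: 10000100 XOR 00101100 = 10101000

1062ed224f7a37d498fc3031a8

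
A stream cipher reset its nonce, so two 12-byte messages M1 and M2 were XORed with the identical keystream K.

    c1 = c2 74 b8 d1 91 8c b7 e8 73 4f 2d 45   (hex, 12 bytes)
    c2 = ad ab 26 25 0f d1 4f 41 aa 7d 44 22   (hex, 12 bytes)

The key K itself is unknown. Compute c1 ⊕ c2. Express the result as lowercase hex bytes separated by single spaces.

6f df 9e f4 9e 5d f8 a9 d9 32 69 67

c1 ⊕ c2 = (M1 ⊕ K) ⊕ (M2 ⊕ K) = M1 ⊕ M2 — the shared key cancels under XOR.
c2 ^ ad = 6f
74 ^ ab = df
b8 ^ 26 = 9e
d1 ^ 25 = f4
91 ^ 0f = 9e
8c ^ d1 = 5d
b7 ^ 4f = f8
e8 ^ 41 = a9
73 ^ aa = d9
4f ^ 7d = 32
2d ^ 44 = 69
45 ^ 22 = 67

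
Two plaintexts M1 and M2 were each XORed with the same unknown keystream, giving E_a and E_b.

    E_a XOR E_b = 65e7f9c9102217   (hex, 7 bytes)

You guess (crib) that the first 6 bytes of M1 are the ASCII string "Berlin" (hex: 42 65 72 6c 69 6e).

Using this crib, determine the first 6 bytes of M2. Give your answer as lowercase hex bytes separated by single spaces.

27 82 8b a5 79 4c

Since E_a ⊕ E_b = M1 ⊕ M2, XORing with the guessed M1 bytes yields the corresponding M2 bytes: M2 = (E_a ⊕ E_b) ⊕ M1.
65 xor 42 = 27
e7 xor 65 = 82
f9 xor 72 = 8b
c9 xor 6c = a5
10 xor 69 = 79
22 xor 6e = 4c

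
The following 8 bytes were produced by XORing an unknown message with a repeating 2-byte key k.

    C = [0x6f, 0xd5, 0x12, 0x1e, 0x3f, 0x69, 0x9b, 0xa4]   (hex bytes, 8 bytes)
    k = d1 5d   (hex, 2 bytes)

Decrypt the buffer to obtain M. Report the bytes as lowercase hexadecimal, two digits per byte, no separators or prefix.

The 2-byte key repeats, so the effective keystream is d1 5d d1 5d d1 5d d1 5d.
byte 0: 6f ⊕ d1 = be
byte 1: d5 ⊕ 5d = 88
byte 2: 12 ⊕ d1 = c3
byte 3: 1e ⊕ 5d = 43
byte 4: 3f ⊕ d1 = ee
byte 5: 69 ⊕ 5d = 34
byte 6: 9b ⊕ d1 = 4a
byte 7: a4 ⊕ 5d = f9

be88c343ee344af9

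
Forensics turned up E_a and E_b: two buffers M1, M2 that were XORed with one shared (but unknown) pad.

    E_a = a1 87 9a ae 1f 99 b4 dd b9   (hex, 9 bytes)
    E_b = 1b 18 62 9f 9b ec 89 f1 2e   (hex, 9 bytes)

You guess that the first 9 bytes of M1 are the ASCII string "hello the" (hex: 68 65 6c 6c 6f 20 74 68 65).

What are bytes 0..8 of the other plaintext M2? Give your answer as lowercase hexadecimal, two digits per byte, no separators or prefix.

d2fa945deb554944f2

First, E_a ⊕ E_b = (M1 ⊕ K) ⊕ (M2 ⊕ K) = M1 ⊕ M2, so the key drops out. Then M2 = (M1 ⊕ M2) ⊕ M1 over the first 9 bytes.
byte 0: (a1 ⊕ 1b) ⊕ 68 = ba ⊕ 68 = d2
byte 1: (87 ⊕ 18) ⊕ 65 = 9f ⊕ 65 = fa
byte 2: (9a ⊕ 62) ⊕ 6c = f8 ⊕ 6c = 94
byte 3: (ae ⊕ 9f) ⊕ 6c = 31 ⊕ 6c = 5d
byte 4: (1f ⊕ 9b) ⊕ 6f = 84 ⊕ 6f = eb
byte 5: (99 ⊕ ec) ⊕ 20 = 75 ⊕ 20 = 55
byte 6: (b4 ⊕ 89) ⊕ 74 = 3d ⊕ 74 = 49
byte 7: (dd ⊕ f1) ⊕ 68 = 2c ⊕ 68 = 44
byte 8: (b9 ⊕ 2e) ⊕ 65 = 97 ⊕ 65 = f2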